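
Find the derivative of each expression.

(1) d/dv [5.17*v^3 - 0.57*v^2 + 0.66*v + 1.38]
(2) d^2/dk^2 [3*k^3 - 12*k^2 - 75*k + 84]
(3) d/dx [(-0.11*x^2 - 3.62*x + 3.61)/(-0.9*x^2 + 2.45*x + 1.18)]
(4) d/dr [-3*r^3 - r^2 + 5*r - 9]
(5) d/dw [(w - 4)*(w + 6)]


(1) = 15.51*v^2 - 1.14*v + 0.66
(2) = 18*k - 24
(3) = (-3.5275*x^2 + 6.2384*x - 13.1161)/(0.81*x^4 - 4.41*x^3 + 3.8785*x^2 + 5.782*x + 1.3924)
(4) = -9*r^2 - 2*r + 5
(5) = 2*w + 2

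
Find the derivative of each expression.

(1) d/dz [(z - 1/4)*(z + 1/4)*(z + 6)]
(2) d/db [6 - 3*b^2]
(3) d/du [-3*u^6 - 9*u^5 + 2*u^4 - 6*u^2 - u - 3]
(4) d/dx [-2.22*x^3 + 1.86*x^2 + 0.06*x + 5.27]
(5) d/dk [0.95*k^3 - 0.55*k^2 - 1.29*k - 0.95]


(1) = 3*z^2 + 12*z - 1/16
(2) = -6*b
(3) = -18*u^5 - 45*u^4 + 8*u^3 - 12*u - 1
(4) = -6.66*x^2 + 3.72*x + 0.06
(5) = 2.85*k^2 - 1.1*k - 1.29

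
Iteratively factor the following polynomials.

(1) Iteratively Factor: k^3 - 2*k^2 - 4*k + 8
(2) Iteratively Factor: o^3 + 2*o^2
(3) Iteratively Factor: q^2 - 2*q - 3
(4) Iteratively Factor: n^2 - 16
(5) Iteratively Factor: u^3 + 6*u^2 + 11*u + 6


(1) = (k - 2)*(k^2 - 4) = (k - 2)^2*(k + 2)
(2) = (o)*(o^2 + 2*o) = o*(o + 2)*(o)
(3) = (q + 1)*(q - 3)
(4) = (n + 4)*(n - 4)
(5) = (u + 1)*(u^2 + 5*u + 6) = (u + 1)*(u + 2)*(u + 3)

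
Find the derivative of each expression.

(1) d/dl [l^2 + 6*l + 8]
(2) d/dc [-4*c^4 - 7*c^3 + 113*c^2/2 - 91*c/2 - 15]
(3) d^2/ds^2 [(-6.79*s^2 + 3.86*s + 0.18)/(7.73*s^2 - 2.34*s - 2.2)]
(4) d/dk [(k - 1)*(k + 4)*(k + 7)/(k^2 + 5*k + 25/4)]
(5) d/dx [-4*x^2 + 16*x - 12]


(1) = 2*l + 6
(2) = -16*c^3 - 21*c^2 + 113*c - 91/2
(3) = (215.654632*s^3 - 628.291308*s^2 + 374.323704*s - 97.376384)/(461.889917*s^6 - 419.465358*s^5 - 267.389976*s^4 + 225.951336*s^3 + 76.10064*s^2 - 33.9768*s - 10.648)
(4) = 4*(2*k^3 + 15*k^2 + 66*k + 197)/(8*k^3 + 60*k^2 + 150*k + 125)
(5) = 16 - 8*x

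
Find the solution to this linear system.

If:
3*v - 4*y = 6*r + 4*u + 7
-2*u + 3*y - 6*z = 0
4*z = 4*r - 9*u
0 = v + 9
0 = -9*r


Then:
r = 0
u = 3
v = -9
y = -23/2
z = -27/4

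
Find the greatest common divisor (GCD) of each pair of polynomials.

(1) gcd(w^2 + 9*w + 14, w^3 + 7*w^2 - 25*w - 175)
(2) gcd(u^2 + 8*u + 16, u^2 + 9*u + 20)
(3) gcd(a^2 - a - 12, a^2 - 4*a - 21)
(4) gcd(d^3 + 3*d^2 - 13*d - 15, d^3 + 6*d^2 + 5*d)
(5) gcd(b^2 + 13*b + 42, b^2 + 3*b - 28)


(1) = w + 7
(2) = gcd((u + 4)^2, (u + 4)*(u + 5)) = u + 4
(3) = gcd((a - 4)*(a + 3), (a - 7)*(a + 3)) = a + 3
(4) = d^2 + 6*d + 5
(5) = b + 7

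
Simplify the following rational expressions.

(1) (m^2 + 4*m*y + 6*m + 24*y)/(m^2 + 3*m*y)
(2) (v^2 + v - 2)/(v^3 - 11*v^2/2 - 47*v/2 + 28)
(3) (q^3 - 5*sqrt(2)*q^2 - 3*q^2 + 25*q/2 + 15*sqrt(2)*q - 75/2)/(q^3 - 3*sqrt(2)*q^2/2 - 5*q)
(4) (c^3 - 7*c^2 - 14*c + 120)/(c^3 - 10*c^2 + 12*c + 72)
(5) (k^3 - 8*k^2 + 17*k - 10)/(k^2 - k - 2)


(1) = (m^2 + 4*m*y + 6*m + 24*y)/(m^2 + 3*m*y)
(2) = (2*v + 4)/(2*v^2 - 9*v - 56)
(3) = (4*q^2 + q*(-10*sqrt(2) - 12) + 30*sqrt(2))/(4*q^2 + 4*sqrt(2)*q)
(4) = (c^2 - c - 20)/(c^2 - 4*c - 12)
(5) = (k^2 - 6*k + 5)/(k + 1)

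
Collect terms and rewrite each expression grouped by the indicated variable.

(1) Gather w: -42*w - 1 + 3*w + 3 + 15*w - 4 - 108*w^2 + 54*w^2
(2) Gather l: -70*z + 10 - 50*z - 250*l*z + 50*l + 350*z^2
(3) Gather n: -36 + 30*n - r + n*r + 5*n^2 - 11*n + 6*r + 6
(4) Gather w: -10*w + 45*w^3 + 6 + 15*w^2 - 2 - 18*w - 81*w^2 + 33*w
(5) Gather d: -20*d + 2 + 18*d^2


(1) = -54*w^2 - 24*w - 2
(2) = l*(50 - 250*z) + 350*z^2 - 120*z + 10
(3) = 5*n^2 + n*(r + 19) + 5*r - 30
(4) = 45*w^3 - 66*w^2 + 5*w + 4
(5) = 18*d^2 - 20*d + 2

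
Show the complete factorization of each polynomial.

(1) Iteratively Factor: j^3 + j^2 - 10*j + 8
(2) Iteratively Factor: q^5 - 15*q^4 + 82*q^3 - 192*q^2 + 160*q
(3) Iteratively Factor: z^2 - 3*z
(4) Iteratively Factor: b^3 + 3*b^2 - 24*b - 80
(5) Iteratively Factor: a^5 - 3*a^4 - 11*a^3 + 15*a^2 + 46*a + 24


(1) = (j - 2)*(j^2 + 3*j - 4) = (j - 2)*(j + 4)*(j - 1)
(2) = (q - 4)*(q^4 - 11*q^3 + 38*q^2 - 40*q) = (q - 4)*(q - 2)*(q^3 - 9*q^2 + 20*q) = (q - 5)*(q - 4)*(q - 2)*(q^2 - 4*q) = q*(q - 5)*(q - 4)*(q - 2)*(q - 4)
(3) = (z - 3)*(z)
(4) = (b + 4)*(b^2 - b - 20) = (b - 5)*(b + 4)*(b + 4)
(5) = (a + 2)*(a^4 - 5*a^3 - a^2 + 17*a + 12) = (a - 3)*(a + 2)*(a^3 - 2*a^2 - 7*a - 4) = (a - 4)*(a - 3)*(a + 2)*(a^2 + 2*a + 1) = (a - 4)*(a - 3)*(a + 1)*(a + 2)*(a + 1)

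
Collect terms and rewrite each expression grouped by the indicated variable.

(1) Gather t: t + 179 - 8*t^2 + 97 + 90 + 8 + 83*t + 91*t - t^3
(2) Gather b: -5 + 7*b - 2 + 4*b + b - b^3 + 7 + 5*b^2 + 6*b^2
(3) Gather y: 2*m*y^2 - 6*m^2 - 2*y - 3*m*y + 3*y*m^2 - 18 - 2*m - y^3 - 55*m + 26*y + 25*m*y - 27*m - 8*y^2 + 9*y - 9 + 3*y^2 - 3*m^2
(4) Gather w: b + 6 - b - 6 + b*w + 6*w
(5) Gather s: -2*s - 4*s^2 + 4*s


(1) = -t^3 - 8*t^2 + 175*t + 374
(2) = -b^3 + 11*b^2 + 12*b
(3) = -9*m^2 - 84*m - y^3 + y^2*(2*m - 5) + y*(3*m^2 + 22*m + 33) - 27
(4) = w*(b + 6)
(5) = -4*s^2 + 2*s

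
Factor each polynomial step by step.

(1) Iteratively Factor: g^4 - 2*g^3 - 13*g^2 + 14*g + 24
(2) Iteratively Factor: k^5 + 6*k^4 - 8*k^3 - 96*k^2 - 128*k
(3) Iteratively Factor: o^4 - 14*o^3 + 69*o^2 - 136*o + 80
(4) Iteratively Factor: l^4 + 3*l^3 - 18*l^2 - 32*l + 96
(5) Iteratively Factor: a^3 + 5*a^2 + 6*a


(1) = (g + 1)*(g^3 - 3*g^2 - 10*g + 24) = (g - 2)*(g + 1)*(g^2 - g - 12) = (g - 2)*(g + 1)*(g + 3)*(g - 4)
(2) = (k)*(k^4 + 6*k^3 - 8*k^2 - 96*k - 128) = k*(k + 4)*(k^3 + 2*k^2 - 16*k - 32) = k*(k + 2)*(k + 4)*(k^2 - 16) = k*(k + 2)*(k + 4)^2*(k - 4)
(3) = (o - 4)*(o^3 - 10*o^2 + 29*o - 20) = (o - 4)^2*(o^2 - 6*o + 5) = (o - 4)^2*(o - 1)*(o - 5)
(4) = (l - 3)*(l^3 + 6*l^2 - 32) = (l - 3)*(l - 2)*(l^2 + 8*l + 16) = (l - 3)*(l - 2)*(l + 4)*(l + 4)
(5) = (a)*(a^2 + 5*a + 6) = a*(a + 2)*(a + 3)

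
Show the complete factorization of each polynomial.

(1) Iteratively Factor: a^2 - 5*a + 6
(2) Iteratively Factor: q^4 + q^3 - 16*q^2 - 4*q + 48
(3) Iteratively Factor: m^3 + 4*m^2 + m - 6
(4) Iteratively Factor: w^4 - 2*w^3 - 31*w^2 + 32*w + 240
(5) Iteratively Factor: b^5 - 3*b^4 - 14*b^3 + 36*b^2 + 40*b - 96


(1) = (a - 2)*(a - 3)
(2) = (q - 3)*(q^3 + 4*q^2 - 4*q - 16) = (q - 3)*(q + 4)*(q^2 - 4) = (q - 3)*(q - 2)*(q + 4)*(q + 2)
(3) = (m + 2)*(m^2 + 2*m - 3) = (m - 1)*(m + 2)*(m + 3)
(4) = (w + 3)*(w^3 - 5*w^2 - 16*w + 80) = (w - 4)*(w + 3)*(w^2 - w - 20) = (w - 4)*(w + 3)*(w + 4)*(w - 5)
(5) = (b - 2)*(b^4 - b^3 - 16*b^2 + 4*b + 48) = (b - 2)*(b + 2)*(b^3 - 3*b^2 - 10*b + 24) = (b - 4)*(b - 2)*(b + 2)*(b^2 + b - 6) = (b - 4)*(b - 2)^2*(b + 2)*(b + 3)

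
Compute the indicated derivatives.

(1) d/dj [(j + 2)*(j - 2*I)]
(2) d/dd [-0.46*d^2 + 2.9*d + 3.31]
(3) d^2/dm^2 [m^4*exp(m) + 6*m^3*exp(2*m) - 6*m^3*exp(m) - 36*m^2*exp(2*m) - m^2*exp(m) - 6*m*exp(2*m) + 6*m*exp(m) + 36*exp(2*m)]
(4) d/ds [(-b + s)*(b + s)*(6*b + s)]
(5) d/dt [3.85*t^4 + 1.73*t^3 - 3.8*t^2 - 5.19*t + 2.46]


(1) = 2*j + 2 - 2*I
(2) = 2.9 - 0.92*d
(3) = (m^4 + 24*m^3*exp(m) + 2*m^3 - 72*m^2*exp(m) - 25*m^2 - 276*m*exp(m) - 34*m + 48*exp(m) + 10)*exp(m)
(4) = -b^2 + 12*b*s + 3*s^2
(5) = 15.4*t^3 + 5.19*t^2 - 7.6*t - 5.19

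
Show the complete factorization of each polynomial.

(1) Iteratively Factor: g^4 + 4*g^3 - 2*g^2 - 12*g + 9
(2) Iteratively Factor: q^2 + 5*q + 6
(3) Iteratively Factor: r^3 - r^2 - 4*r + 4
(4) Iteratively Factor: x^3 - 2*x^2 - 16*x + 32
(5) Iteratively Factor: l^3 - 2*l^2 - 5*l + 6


(1) = (g + 3)*(g^3 + g^2 - 5*g + 3) = (g - 1)*(g + 3)*(g^2 + 2*g - 3) = (g - 1)^2*(g + 3)*(g + 3)
(2) = (q + 2)*(q + 3)
(3) = (r - 2)*(r^2 + r - 2) = (r - 2)*(r - 1)*(r + 2)
(4) = (x + 4)*(x^2 - 6*x + 8) = (x - 2)*(x + 4)*(x - 4)
(5) = (l - 1)*(l^2 - l - 6) = (l - 3)*(l - 1)*(l + 2)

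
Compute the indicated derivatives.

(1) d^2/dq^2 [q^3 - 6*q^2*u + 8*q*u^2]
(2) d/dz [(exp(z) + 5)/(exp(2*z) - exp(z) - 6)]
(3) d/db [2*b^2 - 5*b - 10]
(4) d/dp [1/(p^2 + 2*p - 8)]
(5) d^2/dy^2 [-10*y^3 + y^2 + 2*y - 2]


(1) = 6*q - 12*u
(2) = (-(exp(z) + 5)*(2*exp(z) - 1) + exp(2*z) - exp(z) - 6)*exp(z)/(-exp(2*z) + exp(z) + 6)^2
(3) = 4*b - 5
(4) = 2*(-p - 1)/(p^2 + 2*p - 8)^2
(5) = 2 - 60*y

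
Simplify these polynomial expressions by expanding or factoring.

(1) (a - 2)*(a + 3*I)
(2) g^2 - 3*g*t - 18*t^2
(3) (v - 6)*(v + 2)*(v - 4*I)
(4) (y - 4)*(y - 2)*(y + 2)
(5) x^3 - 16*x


(1) = a^2 - 2*a + 3*I*a - 6*I
(2) = (g - 6*t)*(g + 3*t)
(3) = v^3 - 4*v^2 - 4*I*v^2 - 12*v + 16*I*v + 48*I
(4) = y^3 - 4*y^2 - 4*y + 16
(5) = x*(x - 4)*(x + 4)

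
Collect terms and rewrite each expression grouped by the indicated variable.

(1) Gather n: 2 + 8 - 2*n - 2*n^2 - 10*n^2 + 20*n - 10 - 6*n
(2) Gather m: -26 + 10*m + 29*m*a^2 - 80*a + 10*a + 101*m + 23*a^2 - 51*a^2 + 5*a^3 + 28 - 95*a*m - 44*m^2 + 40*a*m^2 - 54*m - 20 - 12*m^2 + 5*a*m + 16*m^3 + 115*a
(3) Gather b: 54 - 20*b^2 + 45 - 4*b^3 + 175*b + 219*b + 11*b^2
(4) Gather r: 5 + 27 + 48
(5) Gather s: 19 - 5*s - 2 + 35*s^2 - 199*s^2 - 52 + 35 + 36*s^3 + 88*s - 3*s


(1) = -12*n^2 + 12*n
(2) = 5*a^3 - 28*a^2 + 45*a + 16*m^3 + m^2*(40*a - 56) + m*(29*a^2 - 90*a + 57) - 18
(3) = -4*b^3 - 9*b^2 + 394*b + 99
(4) = 80
(5) = 36*s^3 - 164*s^2 + 80*s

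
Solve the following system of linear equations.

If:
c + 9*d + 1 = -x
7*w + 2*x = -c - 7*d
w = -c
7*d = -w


Then:
c = -14/67
d = -2/67
w = 14/67
x = -35/67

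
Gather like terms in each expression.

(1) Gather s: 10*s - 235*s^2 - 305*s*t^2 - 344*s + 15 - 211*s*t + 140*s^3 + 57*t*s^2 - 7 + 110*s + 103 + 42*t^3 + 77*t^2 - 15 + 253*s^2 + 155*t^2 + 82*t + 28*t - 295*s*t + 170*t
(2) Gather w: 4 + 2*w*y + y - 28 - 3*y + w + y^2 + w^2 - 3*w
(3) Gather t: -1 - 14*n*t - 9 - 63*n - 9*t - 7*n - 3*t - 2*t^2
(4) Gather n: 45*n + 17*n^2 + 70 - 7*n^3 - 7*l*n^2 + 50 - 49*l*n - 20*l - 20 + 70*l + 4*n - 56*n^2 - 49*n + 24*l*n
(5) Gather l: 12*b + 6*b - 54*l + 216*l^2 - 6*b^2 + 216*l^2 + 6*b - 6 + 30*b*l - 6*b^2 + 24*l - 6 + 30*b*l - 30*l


(1) = 140*s^3 + s^2*(57*t + 18) + s*(-305*t^2 - 506*t - 224) + 42*t^3 + 232*t^2 + 280*t + 96
(2) = w^2 + w*(2*y - 2) + y^2 - 2*y - 24
(3) = -70*n - 2*t^2 + t*(-14*n - 12) - 10
(4) = -25*l*n + 50*l - 7*n^3 + n^2*(-7*l - 39) + 100
(5) = -12*b^2 + 24*b + 432*l^2 + l*(60*b - 60) - 12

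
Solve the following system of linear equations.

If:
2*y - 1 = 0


Then:
y = 1/2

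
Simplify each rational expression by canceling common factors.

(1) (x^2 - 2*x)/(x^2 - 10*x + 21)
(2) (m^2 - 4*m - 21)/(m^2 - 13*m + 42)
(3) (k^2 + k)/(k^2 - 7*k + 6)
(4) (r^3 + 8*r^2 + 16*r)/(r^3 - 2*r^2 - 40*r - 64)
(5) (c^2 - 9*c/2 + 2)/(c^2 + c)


(1) = (x^2 - 2*x)/(x^2 - 10*x + 21)
(2) = (m + 3)/(m - 6)
(3) = (k^2 + k)/(k^2 - 7*k + 6)
(4) = (r^2 + 4*r)/(r^2 - 6*r - 16)
(5) = (2*c^2 - 9*c + 4)/(2*c^2 + 2*c)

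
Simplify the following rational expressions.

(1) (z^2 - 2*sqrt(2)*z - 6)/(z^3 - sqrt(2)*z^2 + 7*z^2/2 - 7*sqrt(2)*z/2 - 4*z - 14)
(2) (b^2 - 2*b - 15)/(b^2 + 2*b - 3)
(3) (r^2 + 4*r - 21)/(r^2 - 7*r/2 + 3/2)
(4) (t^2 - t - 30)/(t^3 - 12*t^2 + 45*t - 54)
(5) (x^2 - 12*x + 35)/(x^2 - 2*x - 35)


(1) = (2*z - 6*sqrt(2))/(2*z^2 + z*(7 - 4*sqrt(2)) - 14*sqrt(2))
(2) = (b - 5)/(b - 1)
(3) = (2*r + 14)/(2*r - 1)
(4) = (t + 5)/(t^2 - 6*t + 9)
(5) = (x - 5)/(x + 5)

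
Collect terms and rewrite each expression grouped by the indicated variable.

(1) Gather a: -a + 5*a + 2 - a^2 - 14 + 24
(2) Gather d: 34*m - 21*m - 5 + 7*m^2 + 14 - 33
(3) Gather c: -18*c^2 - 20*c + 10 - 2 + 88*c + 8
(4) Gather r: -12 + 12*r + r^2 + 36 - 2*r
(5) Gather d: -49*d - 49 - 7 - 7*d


(1) = -a^2 + 4*a + 12
(2) = 7*m^2 + 13*m - 24
(3) = -18*c^2 + 68*c + 16
(4) = r^2 + 10*r + 24
(5) = -56*d - 56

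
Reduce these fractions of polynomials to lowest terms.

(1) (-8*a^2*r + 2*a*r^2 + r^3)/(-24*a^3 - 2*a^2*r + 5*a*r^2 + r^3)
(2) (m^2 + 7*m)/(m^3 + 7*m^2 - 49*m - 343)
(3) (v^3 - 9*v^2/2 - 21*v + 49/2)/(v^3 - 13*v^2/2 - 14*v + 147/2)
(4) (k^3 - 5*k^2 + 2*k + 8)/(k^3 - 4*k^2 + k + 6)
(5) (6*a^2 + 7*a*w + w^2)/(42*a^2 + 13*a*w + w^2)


(1) = r/(3*a + r)
(2) = m/(m^2 - 49)
(3) = (v - 1)/(v - 3)
(4) = (k - 4)/(k - 3)
(5) = (a + w)/(7*a + w)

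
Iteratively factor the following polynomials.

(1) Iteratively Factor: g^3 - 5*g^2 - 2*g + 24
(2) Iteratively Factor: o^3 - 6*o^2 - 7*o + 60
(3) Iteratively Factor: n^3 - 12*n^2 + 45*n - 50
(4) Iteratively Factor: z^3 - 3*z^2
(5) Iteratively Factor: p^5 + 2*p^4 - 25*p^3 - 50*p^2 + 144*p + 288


(1) = (g - 3)*(g^2 - 2*g - 8) = (g - 4)*(g - 3)*(g + 2)
(2) = (o + 3)*(o^2 - 9*o + 20) = (o - 5)*(o + 3)*(o - 4)
(3) = (n - 2)*(n^2 - 10*n + 25) = (n - 5)*(n - 2)*(n - 5)
(4) = (z)*(z^2 - 3*z) = z^2*(z - 3)
(5) = (p + 2)*(p^4 - 25*p^2 + 144) = (p - 4)*(p + 2)*(p^3 + 4*p^2 - 9*p - 36) = (p - 4)*(p + 2)*(p + 4)*(p^2 - 9) = (p - 4)*(p - 3)*(p + 2)*(p + 4)*(p + 3)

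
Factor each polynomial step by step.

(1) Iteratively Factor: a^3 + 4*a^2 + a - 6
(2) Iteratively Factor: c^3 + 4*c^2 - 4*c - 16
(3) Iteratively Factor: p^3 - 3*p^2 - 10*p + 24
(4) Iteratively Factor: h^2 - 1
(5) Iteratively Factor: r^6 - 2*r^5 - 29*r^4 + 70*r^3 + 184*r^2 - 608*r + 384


(1) = (a - 1)*(a^2 + 5*a + 6) = (a - 1)*(a + 2)*(a + 3)
(2) = (c - 2)*(c^2 + 6*c + 8) = (c - 2)*(c + 2)*(c + 4)
(3) = (p + 3)*(p^2 - 6*p + 8) = (p - 2)*(p + 3)*(p - 4)
(4) = (h - 1)*(h + 1)
(5) = (r - 2)*(r^5 - 29*r^3 + 12*r^2 + 208*r - 192) = (r - 2)*(r + 4)*(r^4 - 4*r^3 - 13*r^2 + 64*r - 48) = (r - 3)*(r - 2)*(r + 4)*(r^3 - r^2 - 16*r + 16) = (r - 4)*(r - 3)*(r - 2)*(r + 4)*(r^2 + 3*r - 4) = (r - 4)*(r - 3)*(r - 2)*(r + 4)^2*(r - 1)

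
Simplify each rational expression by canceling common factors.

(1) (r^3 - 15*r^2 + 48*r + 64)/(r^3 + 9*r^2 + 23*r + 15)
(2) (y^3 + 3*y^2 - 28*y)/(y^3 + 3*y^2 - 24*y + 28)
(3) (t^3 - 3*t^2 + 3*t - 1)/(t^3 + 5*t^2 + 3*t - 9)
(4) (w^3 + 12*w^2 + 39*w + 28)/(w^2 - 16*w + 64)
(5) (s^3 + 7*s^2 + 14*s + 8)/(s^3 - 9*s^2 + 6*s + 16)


(1) = (r^2 - 16*r + 64)/(r^2 + 8*r + 15)
(2) = (y^2 - 4*y)/(y^2 - 4*y + 4)
(3) = (t^2 - 2*t + 1)/(t^2 + 6*t + 9)
(4) = (w^3 + 12*w^2 + 39*w + 28)/(w^2 - 16*w + 64)
(5) = (s^2 + 6*s + 8)/(s^2 - 10*s + 16)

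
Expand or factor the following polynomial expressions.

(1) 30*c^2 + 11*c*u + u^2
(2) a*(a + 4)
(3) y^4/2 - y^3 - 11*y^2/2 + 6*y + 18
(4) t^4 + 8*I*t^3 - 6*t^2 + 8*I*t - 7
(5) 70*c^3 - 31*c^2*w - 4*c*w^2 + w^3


(1) = (5*c + u)*(6*c + u)
(2) = a^2 + 4*a
(3) = (y/2 + 1)*(y - 3)^2*(y + 2)
(4) = (t - I)*(t + I)^2*(t + 7*I)
(5) = (-7*c + w)*(-2*c + w)*(5*c + w)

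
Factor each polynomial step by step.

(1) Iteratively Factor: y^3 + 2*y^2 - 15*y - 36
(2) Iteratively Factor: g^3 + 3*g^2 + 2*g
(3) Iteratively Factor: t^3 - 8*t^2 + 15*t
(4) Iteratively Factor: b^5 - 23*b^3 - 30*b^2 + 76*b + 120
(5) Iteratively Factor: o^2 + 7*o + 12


(1) = (y - 4)*(y^2 + 6*y + 9) = (y - 4)*(y + 3)*(y + 3)
(2) = (g + 2)*(g^2 + g) = g*(g + 2)*(g + 1)
(3) = (t - 5)*(t^2 - 3*t) = (t - 5)*(t - 3)*(t)
(4) = (b - 5)*(b^4 + 5*b^3 + 2*b^2 - 20*b - 24) = (b - 5)*(b + 2)*(b^3 + 3*b^2 - 4*b - 12) = (b - 5)*(b + 2)^2*(b^2 + b - 6) = (b - 5)*(b - 2)*(b + 2)^2*(b + 3)
(5) = (o + 3)*(o + 4)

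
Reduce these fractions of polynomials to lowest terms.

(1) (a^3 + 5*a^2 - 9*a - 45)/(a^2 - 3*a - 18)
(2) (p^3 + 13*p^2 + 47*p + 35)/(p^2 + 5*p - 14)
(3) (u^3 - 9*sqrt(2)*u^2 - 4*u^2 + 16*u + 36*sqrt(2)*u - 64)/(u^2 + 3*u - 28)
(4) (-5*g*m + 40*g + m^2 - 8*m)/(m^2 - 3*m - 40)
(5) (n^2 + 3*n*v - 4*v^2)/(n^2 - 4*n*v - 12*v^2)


(1) = (a^2 + 2*a - 15)/(a - 6)
(2) = (p^2 + 6*p + 5)/(p - 2)
(3) = (u^2 - 9*sqrt(2)*u + 16)/(u + 7)
(4) = (-5*g + m)/(m + 5)
(5) = (-n^2 - 3*n*v + 4*v^2)/(-n^2 + 4*n*v + 12*v^2)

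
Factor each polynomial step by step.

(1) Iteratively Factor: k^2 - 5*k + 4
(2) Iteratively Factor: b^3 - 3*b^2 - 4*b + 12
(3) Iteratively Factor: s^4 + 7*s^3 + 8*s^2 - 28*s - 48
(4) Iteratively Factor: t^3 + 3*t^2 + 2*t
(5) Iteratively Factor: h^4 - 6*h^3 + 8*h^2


(1) = (k - 4)*(k - 1)
(2) = (b - 3)*(b^2 - 4) = (b - 3)*(b + 2)*(b - 2)
(3) = (s + 4)*(s^3 + 3*s^2 - 4*s - 12) = (s - 2)*(s + 4)*(s^2 + 5*s + 6) = (s - 2)*(s + 3)*(s + 4)*(s + 2)
(4) = (t + 1)*(t^2 + 2*t) = t*(t + 1)*(t + 2)
(5) = (h - 4)*(h^3 - 2*h^2) = h*(h - 4)*(h^2 - 2*h) = h^2*(h - 4)*(h - 2)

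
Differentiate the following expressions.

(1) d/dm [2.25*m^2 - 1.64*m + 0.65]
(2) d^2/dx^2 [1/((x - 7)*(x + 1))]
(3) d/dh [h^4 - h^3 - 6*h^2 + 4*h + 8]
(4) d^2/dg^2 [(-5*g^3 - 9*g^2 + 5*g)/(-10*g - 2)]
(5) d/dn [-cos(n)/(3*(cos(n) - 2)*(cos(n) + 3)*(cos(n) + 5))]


(1) = 4.5*m - 1.64
(2) = 2*((x - 7)^2 + (x - 7)*(x + 1) + (x + 1)^2)/((x - 7)^3*(x + 1)^3)
(3) = 4*h^3 - 3*h^2 - 12*h + 4
(4) = (125*g^3 + 75*g^2 + 15*g + 34)/(125*g^3 + 75*g^2 + 15*g + 1)
(5) = 2*(-cos(n)^3 - 3*cos(n)^2 - 15)*sin(n)/(3*(cos(n) - 2)^2*(cos(n) + 3)^2*(cos(n) + 5)^2)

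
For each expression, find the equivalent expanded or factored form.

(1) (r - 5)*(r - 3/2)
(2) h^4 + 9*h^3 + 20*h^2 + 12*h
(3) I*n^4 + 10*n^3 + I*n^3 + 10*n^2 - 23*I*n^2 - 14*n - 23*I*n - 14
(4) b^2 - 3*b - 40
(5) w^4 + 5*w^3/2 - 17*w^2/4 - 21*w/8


(1) = r^2 - 13*r/2 + 15/2
(2) = h*(h + 1)*(h + 2)*(h + 6)
(3) = (n - 7*I)*(n - 2*I)*(n - I)*(I*n + I)
(4) = (b - 8)*(b + 5)
(5) = w*(w - 3/2)*(w + 1/2)*(w + 7/2)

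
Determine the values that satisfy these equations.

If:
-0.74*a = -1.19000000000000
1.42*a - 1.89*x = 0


Then:
a = 1.61
x = 1.21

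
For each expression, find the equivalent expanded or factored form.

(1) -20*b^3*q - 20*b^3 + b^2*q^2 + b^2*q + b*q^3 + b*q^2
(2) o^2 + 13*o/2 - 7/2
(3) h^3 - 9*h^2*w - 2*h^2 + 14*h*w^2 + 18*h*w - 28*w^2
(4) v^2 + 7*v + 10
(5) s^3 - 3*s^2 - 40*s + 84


(1) = (-4*b + q)*(5*b + q)*(b*q + b)
(2) = (o - 1/2)*(o + 7)
(3) = (h - 2)*(h - 7*w)*(h - 2*w)
(4) = (v + 2)*(v + 5)
(5) = (s - 7)*(s - 2)*(s + 6)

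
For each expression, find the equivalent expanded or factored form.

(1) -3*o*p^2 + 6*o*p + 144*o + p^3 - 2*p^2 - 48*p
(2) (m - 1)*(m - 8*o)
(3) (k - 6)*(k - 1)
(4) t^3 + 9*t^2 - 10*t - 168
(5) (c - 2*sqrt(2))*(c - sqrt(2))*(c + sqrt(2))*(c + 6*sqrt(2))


(1) = (-3*o + p)*(p - 8)*(p + 6)
(2) = m^2 - 8*m*o - m + 8*o
(3) = k^2 - 7*k + 6
(4) = (t - 4)*(t + 6)*(t + 7)
(5) = c^4 + 4*sqrt(2)*c^3 - 26*c^2 - 8*sqrt(2)*c + 48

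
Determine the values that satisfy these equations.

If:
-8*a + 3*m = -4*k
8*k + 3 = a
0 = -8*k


Then:
a = 3
k = 0
m = 8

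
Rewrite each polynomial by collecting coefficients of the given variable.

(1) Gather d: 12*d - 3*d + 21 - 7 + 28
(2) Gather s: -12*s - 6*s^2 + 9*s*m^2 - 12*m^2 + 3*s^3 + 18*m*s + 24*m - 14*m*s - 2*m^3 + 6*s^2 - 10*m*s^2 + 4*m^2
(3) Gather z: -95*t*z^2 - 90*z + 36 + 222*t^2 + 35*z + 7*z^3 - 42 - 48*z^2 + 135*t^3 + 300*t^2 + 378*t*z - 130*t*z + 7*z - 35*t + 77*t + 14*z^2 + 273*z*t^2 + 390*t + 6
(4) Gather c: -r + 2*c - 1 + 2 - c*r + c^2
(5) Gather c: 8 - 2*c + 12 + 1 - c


(1) = 9*d + 42
(2) = -2*m^3 - 8*m^2 - 10*m*s^2 + 24*m + 3*s^3 + s*(9*m^2 + 4*m - 12)
(3) = 135*t^3 + 522*t^2 + 432*t + 7*z^3 + z^2*(-95*t - 34) + z*(273*t^2 + 248*t - 48)
(4) = c^2 + c*(2 - r) - r + 1
(5) = 21 - 3*c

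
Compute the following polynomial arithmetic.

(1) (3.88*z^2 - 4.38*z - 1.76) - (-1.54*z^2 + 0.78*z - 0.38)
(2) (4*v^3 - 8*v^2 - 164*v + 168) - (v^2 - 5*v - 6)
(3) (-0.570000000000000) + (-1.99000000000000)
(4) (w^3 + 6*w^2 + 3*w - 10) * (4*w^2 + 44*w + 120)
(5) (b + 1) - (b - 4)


(1) = 5.42*z^2 - 5.16*z - 1.38
(2) = 4*v^3 - 9*v^2 - 159*v + 174
(3) = -2.56000000000000
(4) = 4*w^5 + 68*w^4 + 396*w^3 + 812*w^2 - 80*w - 1200
(5) = 5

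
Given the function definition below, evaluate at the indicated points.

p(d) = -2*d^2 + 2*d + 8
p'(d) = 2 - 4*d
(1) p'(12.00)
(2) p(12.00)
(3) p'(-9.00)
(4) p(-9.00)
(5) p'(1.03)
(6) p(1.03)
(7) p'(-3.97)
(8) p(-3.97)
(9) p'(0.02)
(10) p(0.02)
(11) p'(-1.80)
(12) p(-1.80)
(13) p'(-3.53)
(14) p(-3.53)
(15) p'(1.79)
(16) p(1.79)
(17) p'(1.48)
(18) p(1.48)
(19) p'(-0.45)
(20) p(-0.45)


(1) = -46.00
(2) = -256.00
(3) = 38.00
(4) = -172.00
(5) = -2.12
(6) = 7.94
(7) = 17.88
(8) = -31.46
(9) = 1.92
(10) = 8.04
(11) = 9.20
(12) = -2.08
(13) = 16.12
(14) = -23.98
(15) = -5.16
(16) = 5.17
(17) = -3.92
(18) = 6.58
(19) = 3.80
(20) = 6.69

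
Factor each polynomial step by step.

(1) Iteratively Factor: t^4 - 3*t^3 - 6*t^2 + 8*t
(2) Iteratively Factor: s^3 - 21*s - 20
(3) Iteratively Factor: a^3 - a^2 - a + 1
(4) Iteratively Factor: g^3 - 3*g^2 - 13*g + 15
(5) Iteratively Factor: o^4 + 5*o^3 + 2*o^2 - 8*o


(1) = (t + 2)*(t^3 - 5*t^2 + 4*t) = (t - 4)*(t + 2)*(t^2 - t) = (t - 4)*(t - 1)*(t + 2)*(t)
(2) = (s - 5)*(s^2 + 5*s + 4) = (s - 5)*(s + 4)*(s + 1)
(3) = (a - 1)*(a^2 - 1) = (a - 1)*(a + 1)*(a - 1)
(4) = (g - 5)*(g^2 + 2*g - 3) = (g - 5)*(g + 3)*(g - 1)
(5) = (o + 2)*(o^3 + 3*o^2 - 4*o) = (o + 2)*(o + 4)*(o^2 - o) = o*(o + 2)*(o + 4)*(o - 1)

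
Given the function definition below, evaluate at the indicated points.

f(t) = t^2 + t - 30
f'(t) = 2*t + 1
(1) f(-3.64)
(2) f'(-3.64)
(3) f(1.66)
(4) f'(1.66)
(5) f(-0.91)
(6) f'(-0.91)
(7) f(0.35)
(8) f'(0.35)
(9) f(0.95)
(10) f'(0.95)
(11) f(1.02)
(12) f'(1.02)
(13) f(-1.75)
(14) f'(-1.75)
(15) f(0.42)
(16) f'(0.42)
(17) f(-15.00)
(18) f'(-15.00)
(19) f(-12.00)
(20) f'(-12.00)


(1) = -20.39
(2) = -6.28
(3) = -25.58
(4) = 4.32
(5) = -30.08
(6) = -0.82
(7) = -29.53
(8) = 1.70
(9) = -28.15
(10) = 2.90
(11) = -27.94
(12) = 3.04
(13) = -28.69
(14) = -2.50
(15) = -29.40
(16) = 1.84
(17) = 180.00
(18) = -29.00
(19) = 102.00
(20) = -23.00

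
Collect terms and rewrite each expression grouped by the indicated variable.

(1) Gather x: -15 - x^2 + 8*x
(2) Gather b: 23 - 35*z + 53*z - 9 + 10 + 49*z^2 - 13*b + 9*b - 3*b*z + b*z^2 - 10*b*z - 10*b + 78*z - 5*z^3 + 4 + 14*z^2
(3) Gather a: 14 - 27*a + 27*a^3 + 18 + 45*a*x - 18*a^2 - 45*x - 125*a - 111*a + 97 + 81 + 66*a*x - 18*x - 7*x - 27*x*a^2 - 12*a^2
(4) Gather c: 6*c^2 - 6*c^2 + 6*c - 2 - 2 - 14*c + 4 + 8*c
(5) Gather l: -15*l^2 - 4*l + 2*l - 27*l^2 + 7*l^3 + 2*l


(1) = -x^2 + 8*x - 15
(2) = b*(z^2 - 13*z - 14) - 5*z^3 + 63*z^2 + 96*z + 28
(3) = 27*a^3 + a^2*(-27*x - 30) + a*(111*x - 263) - 70*x + 210
(4) = 0
(5) = 7*l^3 - 42*l^2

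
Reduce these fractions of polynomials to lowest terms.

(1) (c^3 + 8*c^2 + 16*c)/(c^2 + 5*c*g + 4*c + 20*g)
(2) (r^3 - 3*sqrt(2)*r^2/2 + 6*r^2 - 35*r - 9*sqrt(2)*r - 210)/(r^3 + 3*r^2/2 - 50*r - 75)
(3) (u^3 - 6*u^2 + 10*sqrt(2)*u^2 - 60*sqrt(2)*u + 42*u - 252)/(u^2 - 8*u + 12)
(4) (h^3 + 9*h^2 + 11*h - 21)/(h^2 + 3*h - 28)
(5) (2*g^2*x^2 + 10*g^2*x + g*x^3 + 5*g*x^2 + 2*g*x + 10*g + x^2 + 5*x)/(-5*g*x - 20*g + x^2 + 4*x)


(1) = (c^2 + 4*c)/(c + 5*g)
(2) = (4*r^2 + r*(14*sqrt(2) + 24) + 84*sqrt(2))/(4*r^2 + r*(6 + 20*sqrt(2)) + 30*sqrt(2))
(3) = (u^2 + 10*sqrt(2)*u + 42)/(u - 2)
(4) = (h^2 + 2*h - 3)/(h - 4)
(5) = (2*g^2*x^2 + 10*g^2*x + g*x^3 + 5*g*x^2 + 2*g*x + 10*g + x^2 + 5*x)/(-5*g*x - 20*g + x^2 + 4*x)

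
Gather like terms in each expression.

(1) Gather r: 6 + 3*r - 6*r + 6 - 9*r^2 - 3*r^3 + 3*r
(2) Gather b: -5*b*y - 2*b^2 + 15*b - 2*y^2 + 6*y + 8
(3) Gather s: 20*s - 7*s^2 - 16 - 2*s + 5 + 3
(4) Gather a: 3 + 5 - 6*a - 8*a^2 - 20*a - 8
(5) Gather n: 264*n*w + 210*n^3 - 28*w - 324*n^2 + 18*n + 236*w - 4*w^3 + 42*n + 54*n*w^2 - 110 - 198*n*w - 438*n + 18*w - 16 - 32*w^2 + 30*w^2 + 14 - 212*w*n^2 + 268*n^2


(1) = -3*r^3 - 9*r^2 + 12
(2) = -2*b^2 + b*(15 - 5*y) - 2*y^2 + 6*y + 8
(3) = -7*s^2 + 18*s - 8
(4) = -8*a^2 - 26*a
(5) = 210*n^3 + n^2*(-212*w - 56) + n*(54*w^2 + 66*w - 378) - 4*w^3 - 2*w^2 + 226*w - 112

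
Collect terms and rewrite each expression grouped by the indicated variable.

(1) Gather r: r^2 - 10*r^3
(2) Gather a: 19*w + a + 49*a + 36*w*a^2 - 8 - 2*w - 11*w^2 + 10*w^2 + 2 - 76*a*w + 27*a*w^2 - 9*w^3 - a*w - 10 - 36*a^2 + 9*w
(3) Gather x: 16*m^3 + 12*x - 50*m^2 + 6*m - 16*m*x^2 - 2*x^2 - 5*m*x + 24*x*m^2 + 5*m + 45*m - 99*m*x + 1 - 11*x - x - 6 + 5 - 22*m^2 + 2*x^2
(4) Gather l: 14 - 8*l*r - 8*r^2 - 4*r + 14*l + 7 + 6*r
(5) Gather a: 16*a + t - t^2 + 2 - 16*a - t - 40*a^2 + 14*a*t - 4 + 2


(1) = -10*r^3 + r^2
(2) = a^2*(36*w - 36) + a*(27*w^2 - 77*w + 50) - 9*w^3 - w^2 + 26*w - 16
(3) = 16*m^3 - 72*m^2 - 16*m*x^2 + 56*m + x*(24*m^2 - 104*m)
(4) = l*(14 - 8*r) - 8*r^2 + 2*r + 21
(5) = -40*a^2 + 14*a*t - t^2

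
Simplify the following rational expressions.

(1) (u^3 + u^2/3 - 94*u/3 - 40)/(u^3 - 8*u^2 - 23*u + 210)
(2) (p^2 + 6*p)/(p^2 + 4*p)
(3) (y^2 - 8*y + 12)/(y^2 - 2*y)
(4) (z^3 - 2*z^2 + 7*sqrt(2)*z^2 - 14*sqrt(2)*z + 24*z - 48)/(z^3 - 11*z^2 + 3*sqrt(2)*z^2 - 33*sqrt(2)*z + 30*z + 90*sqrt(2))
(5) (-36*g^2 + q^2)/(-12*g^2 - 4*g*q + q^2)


(1) = (3*u + 4)/(3*u - 21)
(2) = (p + 6)/(p + 4)
(3) = (y - 6)/y
(4) = (z^2 + z*(-2 + 4*sqrt(2)) - 8*sqrt(2))/(z^2 - 11*z + 30)
(5) = (6*g + q)/(2*g + q)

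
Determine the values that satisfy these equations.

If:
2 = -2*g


Then:
g = -1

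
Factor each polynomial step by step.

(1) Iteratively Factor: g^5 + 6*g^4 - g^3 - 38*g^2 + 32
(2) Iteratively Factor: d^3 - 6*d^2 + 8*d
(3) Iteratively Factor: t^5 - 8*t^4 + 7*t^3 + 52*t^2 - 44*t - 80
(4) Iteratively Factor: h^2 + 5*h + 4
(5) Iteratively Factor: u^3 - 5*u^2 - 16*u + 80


(1) = (g + 4)*(g^4 + 2*g^3 - 9*g^2 - 2*g + 8) = (g - 2)*(g + 4)*(g^3 + 4*g^2 - g - 4) = (g - 2)*(g - 1)*(g + 4)*(g^2 + 5*g + 4) = (g - 2)*(g - 1)*(g + 4)^2*(g + 1)
(2) = (d - 2)*(d^2 - 4*d) = d*(d - 2)*(d - 4)
(3) = (t - 5)*(t^4 - 3*t^3 - 8*t^2 + 12*t + 16) = (t - 5)*(t - 2)*(t^3 - t^2 - 10*t - 8) = (t - 5)*(t - 2)*(t + 2)*(t^2 - 3*t - 4) = (t - 5)*(t - 2)*(t + 1)*(t + 2)*(t - 4)
(4) = (h + 1)*(h + 4)
(5) = (u - 5)*(u^2 - 16) = (u - 5)*(u - 4)*(u + 4)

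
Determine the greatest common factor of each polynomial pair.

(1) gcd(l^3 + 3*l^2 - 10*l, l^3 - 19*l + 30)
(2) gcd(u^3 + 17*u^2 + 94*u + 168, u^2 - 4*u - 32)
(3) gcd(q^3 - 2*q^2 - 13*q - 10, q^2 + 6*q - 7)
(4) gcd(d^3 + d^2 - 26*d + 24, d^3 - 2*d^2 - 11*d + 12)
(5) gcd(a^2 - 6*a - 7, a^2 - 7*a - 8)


(1) = gcd(l*(l - 2)*(l + 5), (l - 3)*(l - 2)*(l + 5)) = l^2 + 3*l - 10
(2) = gcd((u + 4)*(u + 6)*(u + 7), (u - 8)*(u + 4)) = u + 4
(3) = gcd((q - 5)*(q + 1)*(q + 2), (q - 1)*(q + 7)) = 1
(4) = d^2 - 5*d + 4
(5) = gcd((a - 7)*(a + 1), (a - 8)*(a + 1)) = a + 1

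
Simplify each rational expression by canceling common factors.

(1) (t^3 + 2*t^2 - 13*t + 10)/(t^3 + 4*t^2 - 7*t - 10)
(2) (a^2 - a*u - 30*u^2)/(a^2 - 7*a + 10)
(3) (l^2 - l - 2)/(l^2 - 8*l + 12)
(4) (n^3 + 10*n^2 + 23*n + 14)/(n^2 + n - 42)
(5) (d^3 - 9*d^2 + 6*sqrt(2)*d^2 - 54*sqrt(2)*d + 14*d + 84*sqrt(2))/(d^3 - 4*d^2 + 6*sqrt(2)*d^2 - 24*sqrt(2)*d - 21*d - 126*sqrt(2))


(1) = (t - 1)/(t + 1)
(2) = (a^2 - a*u - 30*u^2)/(a^2 - 7*a + 10)
(3) = (l + 1)/(l - 6)
(4) = (n^2 + 3*n + 2)/(n - 6)
(5) = (d - 2)/(d + 3)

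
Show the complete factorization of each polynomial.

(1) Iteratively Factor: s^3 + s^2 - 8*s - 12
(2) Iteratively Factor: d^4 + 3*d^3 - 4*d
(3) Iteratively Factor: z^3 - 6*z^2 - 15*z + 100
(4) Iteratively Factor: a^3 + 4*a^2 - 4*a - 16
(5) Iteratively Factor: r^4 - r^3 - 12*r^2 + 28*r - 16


(1) = (s + 2)*(s^2 - s - 6) = (s - 3)*(s + 2)*(s + 2)
(2) = (d)*(d^3 + 3*d^2 - 4) = d*(d + 2)*(d^2 + d - 2) = d*(d - 1)*(d + 2)*(d + 2)
(3) = (z + 4)*(z^2 - 10*z + 25) = (z - 5)*(z + 4)*(z - 5)
(4) = (a + 2)*(a^2 + 2*a - 8) = (a + 2)*(a + 4)*(a - 2)
(5) = (r + 4)*(r^3 - 5*r^2 + 8*r - 4) = (r - 2)*(r + 4)*(r^2 - 3*r + 2) = (r - 2)*(r - 1)*(r + 4)*(r - 2)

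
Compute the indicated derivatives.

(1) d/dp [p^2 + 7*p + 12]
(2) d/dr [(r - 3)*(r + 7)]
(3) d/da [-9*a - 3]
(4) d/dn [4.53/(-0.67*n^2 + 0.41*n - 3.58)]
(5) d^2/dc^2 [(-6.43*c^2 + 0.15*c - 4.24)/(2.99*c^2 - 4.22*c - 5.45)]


(1) = 2*p + 7
(2) = 2*r + 4
(3) = -9
(4) = (6.0702*n - 1.8573)/(0.67*n^2 - 0.41*n + 3.58)^2
(5) = (-159.582878*c^3 - 856.116534*c^2 + 335.662782*c - 678.074922)/(26.730899*c^6 - 113.181666*c^5 + 13.570713*c^4 + 337.450612*c^3 - 24.735915*c^2 - 376.03365*c - 161.878625)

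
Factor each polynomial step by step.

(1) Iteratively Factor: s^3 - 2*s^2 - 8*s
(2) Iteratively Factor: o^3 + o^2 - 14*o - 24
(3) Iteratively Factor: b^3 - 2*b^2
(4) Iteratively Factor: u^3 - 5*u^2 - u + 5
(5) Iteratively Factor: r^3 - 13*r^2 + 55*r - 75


(1) = (s + 2)*(s^2 - 4*s) = s*(s + 2)*(s - 4)
(2) = (o + 2)*(o^2 - o - 12) = (o - 4)*(o + 2)*(o + 3)
(3) = (b - 2)*(b^2) = b*(b - 2)*(b)
(4) = (u - 5)*(u^2 - 1) = (u - 5)*(u + 1)*(u - 1)
(5) = (r - 5)*(r^2 - 8*r + 15) = (r - 5)*(r - 3)*(r - 5)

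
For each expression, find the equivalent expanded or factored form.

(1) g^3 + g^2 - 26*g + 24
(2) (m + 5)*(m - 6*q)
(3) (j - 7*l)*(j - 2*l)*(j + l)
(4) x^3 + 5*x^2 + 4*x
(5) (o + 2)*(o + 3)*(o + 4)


(1) = (g - 4)*(g - 1)*(g + 6)
(2) = m^2 - 6*m*q + 5*m - 30*q
(3) = j^3 - 8*j^2*l + 5*j*l^2 + 14*l^3
(4) = x*(x + 1)*(x + 4)
(5) = o^3 + 9*o^2 + 26*o + 24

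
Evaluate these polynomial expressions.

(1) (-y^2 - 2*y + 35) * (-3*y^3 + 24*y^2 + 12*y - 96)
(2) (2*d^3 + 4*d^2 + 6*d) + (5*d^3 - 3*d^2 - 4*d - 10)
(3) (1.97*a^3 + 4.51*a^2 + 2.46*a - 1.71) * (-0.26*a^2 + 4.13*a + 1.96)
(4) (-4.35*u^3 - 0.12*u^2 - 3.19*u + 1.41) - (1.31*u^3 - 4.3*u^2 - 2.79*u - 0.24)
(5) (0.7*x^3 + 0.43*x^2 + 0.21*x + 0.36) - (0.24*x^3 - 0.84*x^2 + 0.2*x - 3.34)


(1) = 3*y^5 - 18*y^4 - 165*y^3 + 912*y^2 + 612*y - 3360
(2) = 7*d^3 + d^2 + 2*d - 10
(3) = -0.5122*a^5 + 6.9635*a^4 + 21.8479*a^3 + 19.444*a^2 - 2.2407*a - 3.3516
(4) = -5.66*u^3 + 4.18*u^2 - 0.4*u + 1.65
(5) = 0.46*x^3 + 1.27*x^2 + 0.01*x + 3.7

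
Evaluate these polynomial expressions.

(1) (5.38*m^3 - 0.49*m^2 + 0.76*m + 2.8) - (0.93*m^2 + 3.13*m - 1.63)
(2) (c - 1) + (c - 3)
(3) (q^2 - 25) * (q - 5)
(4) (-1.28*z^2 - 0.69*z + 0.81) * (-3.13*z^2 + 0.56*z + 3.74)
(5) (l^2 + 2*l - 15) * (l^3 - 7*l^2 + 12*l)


(1) = 5.38*m^3 - 1.42*m^2 - 2.37*m + 4.43
(2) = 2*c - 4
(3) = q^3 - 5*q^2 - 25*q + 125
(4) = 4.0064*z^4 + 1.4429*z^3 - 7.7089*z^2 - 2.127*z + 3.0294
(5) = l^5 - 5*l^4 - 17*l^3 + 129*l^2 - 180*l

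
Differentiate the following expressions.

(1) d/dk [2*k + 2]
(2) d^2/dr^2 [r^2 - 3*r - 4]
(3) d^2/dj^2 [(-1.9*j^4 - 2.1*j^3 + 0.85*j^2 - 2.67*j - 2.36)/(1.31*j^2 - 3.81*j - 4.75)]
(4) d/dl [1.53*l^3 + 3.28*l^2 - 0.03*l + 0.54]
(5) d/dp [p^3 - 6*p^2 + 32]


(1) = 2
(2) = 2
(3) = (-6.52118*j^6 + 56.89854*j^5 - 94.54704*j^4 - 637.945224*j^3 - 735.018726*j^2 - 313.297974*j + 37.110708)/(2.248091*j^6 - 19.615023*j^5 + 32.593848*j^4 + 86.940009*j^3 - 118.1838*j^2 - 257.889375*j - 107.171875)
(4) = 4.59*l^2 + 6.56*l - 0.03
(5) = 3*p*(p - 4)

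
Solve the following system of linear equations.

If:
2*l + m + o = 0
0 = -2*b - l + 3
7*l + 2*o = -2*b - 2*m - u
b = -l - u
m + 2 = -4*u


Then:
b = 2
l = -1
m = 2
o = 0
u = -1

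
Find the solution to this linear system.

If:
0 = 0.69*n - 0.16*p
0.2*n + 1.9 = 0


Then:
n = -9.50
p = -40.97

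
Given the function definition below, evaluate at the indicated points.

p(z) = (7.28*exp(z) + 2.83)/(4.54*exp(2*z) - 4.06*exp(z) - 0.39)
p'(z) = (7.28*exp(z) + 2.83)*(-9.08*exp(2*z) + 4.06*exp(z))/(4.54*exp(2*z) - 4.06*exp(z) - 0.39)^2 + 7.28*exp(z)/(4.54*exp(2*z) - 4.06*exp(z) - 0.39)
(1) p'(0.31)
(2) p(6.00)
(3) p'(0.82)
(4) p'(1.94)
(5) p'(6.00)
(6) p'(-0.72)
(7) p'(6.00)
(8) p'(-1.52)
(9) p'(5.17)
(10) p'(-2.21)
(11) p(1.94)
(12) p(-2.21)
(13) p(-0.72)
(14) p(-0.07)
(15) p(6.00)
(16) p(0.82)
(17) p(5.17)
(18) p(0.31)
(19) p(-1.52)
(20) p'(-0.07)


(1) = -18.95
(2) = 0.00
(3) = -2.63
(4) = -0.34
(5) = -0.00
(6) = -3.42
(7) = -0.00
(8) = 0.28
(9) = -0.01
(10) = 0.98
(11) = 0.28
(12) = -4.65
(13) = -4.94
(14) = -42.07
(15) = 0.00
(16) = 1.40
(17) = 0.01
(18) = 5.07
(19) = -4.17
(20) = -785.58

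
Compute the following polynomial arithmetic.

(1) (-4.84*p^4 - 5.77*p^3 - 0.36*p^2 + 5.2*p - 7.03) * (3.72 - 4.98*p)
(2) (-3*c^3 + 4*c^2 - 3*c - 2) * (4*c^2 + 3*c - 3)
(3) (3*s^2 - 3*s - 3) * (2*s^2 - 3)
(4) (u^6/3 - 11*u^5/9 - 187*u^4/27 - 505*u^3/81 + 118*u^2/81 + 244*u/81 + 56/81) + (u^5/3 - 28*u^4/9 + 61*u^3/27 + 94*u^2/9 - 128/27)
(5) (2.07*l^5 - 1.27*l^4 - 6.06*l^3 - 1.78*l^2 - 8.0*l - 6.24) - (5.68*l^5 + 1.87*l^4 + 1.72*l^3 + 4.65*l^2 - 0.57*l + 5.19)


(1) = 24.1032*p^5 + 10.7298*p^4 - 19.6716*p^3 - 27.2352*p^2 + 54.3534*p - 26.1516
(2) = -12*c^5 + 7*c^4 + 9*c^3 - 29*c^2 + 3*c + 6
(3) = 6*s^4 - 6*s^3 - 15*s^2 + 9*s + 9
(4) = u^6/3 - 8*u^5/9 - 271*u^4/27 - 322*u^3/81 + 964*u^2/81 + 244*u/81 - 328/81
(5) = -3.61*l^5 - 3.14*l^4 - 7.78*l^3 - 6.43*l^2 - 7.43*l - 11.43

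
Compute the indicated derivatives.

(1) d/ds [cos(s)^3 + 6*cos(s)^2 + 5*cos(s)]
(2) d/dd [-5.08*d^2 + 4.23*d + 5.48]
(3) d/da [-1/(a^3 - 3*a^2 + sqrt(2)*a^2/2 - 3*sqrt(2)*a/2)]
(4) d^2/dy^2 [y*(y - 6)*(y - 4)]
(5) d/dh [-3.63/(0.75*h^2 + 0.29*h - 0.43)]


(1) = (3*sin(s)^2 - 12*cos(s) - 8)*sin(s)
(2) = 4.23 - 10.16*d
(3) = 2*(6*a^2 - 12*a + 2*sqrt(2)*a - 3*sqrt(2))/(a^2*(2*a^2 - 6*a + sqrt(2)*a - 3*sqrt(2))^2)
(4) = 6*y - 20
(5) = (5.445*h + 1.0527)/(0.75*h^2 + 0.29*h - 0.43)^2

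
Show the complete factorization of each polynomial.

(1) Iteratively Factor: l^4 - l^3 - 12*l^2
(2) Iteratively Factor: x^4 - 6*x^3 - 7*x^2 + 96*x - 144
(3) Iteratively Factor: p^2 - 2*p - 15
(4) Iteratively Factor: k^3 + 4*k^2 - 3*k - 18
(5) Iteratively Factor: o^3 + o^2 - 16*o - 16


(1) = (l - 4)*(l^3 + 3*l^2) = l*(l - 4)*(l^2 + 3*l) = l^2*(l - 4)*(l + 3)
(2) = (x - 3)*(x^3 - 3*x^2 - 16*x + 48) = (x - 3)^2*(x^2 - 16) = (x - 3)^2*(x + 4)*(x - 4)
(3) = (p - 5)*(p + 3)
(4) = (k + 3)*(k^2 + k - 6) = (k - 2)*(k + 3)*(k + 3)
(5) = (o + 1)*(o^2 - 16) = (o - 4)*(o + 1)*(o + 4)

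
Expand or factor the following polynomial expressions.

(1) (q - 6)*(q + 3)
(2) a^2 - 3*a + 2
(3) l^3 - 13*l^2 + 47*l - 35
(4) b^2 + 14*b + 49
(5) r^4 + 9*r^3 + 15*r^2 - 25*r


(1) = q^2 - 3*q - 18
(2) = (a - 2)*(a - 1)
(3) = (l - 7)*(l - 5)*(l - 1)
(4) = (b + 7)^2
(5) = r*(r - 1)*(r + 5)^2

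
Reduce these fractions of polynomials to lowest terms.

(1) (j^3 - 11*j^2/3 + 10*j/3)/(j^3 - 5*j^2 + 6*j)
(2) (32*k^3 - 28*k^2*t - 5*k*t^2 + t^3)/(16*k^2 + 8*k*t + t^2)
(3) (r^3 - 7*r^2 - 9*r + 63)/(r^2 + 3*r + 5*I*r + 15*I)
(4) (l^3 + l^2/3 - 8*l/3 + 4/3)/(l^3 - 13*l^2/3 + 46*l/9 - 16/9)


(1) = (3*j - 5)/(3*j - 9)
(2) = (8*k^2 - 9*k*t + t^2)/(4*k + t)
(3) = (r^2 - 10*r + 21)/(r + 5*I)
(4) = (3*l + 6)/(3*l - 8)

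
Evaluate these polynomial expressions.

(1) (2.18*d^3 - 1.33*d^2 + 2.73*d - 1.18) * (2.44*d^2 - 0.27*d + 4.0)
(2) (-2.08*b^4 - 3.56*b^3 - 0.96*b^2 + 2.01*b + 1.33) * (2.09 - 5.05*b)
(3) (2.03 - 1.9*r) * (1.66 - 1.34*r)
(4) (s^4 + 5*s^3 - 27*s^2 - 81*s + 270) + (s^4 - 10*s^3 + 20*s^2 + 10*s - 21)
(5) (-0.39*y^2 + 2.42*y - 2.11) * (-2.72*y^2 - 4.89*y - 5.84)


(1) = 5.3192*d^5 - 3.8338*d^4 + 15.7403*d^3 - 8.9363*d^2 + 11.2386*d - 4.72
(2) = 10.504*b^5 + 13.6308*b^4 - 2.5924*b^3 - 12.1569*b^2 - 2.5156*b + 2.7797
(3) = 2.546*r^2 - 5.8742*r + 3.3698
(4) = 2*s^4 - 5*s^3 - 7*s^2 - 71*s + 249
(5) = 1.0608*y^4 - 4.6753*y^3 - 3.817*y^2 - 3.8149*y + 12.3224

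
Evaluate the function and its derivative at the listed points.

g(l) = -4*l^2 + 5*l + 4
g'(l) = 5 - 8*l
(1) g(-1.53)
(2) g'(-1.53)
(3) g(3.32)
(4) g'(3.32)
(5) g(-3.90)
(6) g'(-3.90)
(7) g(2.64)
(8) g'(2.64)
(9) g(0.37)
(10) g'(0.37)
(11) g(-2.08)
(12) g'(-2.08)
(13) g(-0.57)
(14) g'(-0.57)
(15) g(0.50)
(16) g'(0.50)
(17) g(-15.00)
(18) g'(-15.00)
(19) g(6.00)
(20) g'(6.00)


(1) = -13.01
(2) = 17.24
(3) = -23.49
(4) = -21.56
(5) = -76.34
(6) = 36.20
(7) = -10.68
(8) = -16.12
(9) = 5.30
(10) = 2.04
(11) = -23.71
(12) = 21.64
(13) = -0.15
(14) = 9.56
(15) = 5.50
(16) = 1.00
(17) = -971.00
(18) = 125.00
(19) = -110.00
(20) = -43.00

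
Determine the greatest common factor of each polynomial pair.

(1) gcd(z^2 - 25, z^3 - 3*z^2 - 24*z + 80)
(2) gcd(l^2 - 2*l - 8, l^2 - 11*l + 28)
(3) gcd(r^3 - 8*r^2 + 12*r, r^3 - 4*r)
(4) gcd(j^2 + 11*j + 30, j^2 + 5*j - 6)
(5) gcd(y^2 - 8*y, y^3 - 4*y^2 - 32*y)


(1) = z + 5
(2) = gcd((l - 4)*(l + 2), (l - 7)*(l - 4)) = l - 4
(3) = r^2 - 2*r
(4) = gcd((j + 5)*(j + 6), (j - 1)*(j + 6)) = j + 6
(5) = gcd(y*(y - 8), y*(y - 8)*(y + 4)) = y^2 - 8*y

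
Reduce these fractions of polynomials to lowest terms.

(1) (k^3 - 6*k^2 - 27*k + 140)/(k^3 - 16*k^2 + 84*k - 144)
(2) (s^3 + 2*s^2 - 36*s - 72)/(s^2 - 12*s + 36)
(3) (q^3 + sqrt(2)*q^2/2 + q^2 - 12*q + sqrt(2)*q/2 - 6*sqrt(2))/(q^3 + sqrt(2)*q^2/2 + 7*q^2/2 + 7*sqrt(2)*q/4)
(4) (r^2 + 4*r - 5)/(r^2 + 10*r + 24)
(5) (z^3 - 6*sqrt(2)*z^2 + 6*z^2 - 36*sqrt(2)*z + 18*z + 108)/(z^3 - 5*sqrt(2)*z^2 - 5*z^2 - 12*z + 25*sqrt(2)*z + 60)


(1) = (k^2 - 2*k - 35)/(k^2 - 12*k + 36)
(2) = (s^2 + 8*s + 12)/(s - 6)
(3) = (8*q^2 + 8*q - 96)/(8*q^2 + 28*q)
(4) = (r^2 + 4*r - 5)/(r^2 + 10*r + 24)
(5) = (z^3 + z^2*(6 - 6*sqrt(2)) + z*(18 - 36*sqrt(2)) + 108)/(z^3 + z^2*(-5*sqrt(2) - 5) + z*(-12 + 25*sqrt(2)) + 60)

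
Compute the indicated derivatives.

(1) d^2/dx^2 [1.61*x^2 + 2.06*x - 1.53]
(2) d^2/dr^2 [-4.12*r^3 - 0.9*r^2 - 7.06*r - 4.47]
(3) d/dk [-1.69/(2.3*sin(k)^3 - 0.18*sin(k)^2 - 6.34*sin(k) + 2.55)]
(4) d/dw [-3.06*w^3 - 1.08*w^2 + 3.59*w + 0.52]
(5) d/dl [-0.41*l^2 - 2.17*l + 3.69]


(1) = 3.22000000000000
(2) = -24.72*r - 1.8
(3) = (11.661*sin(k)^2 - 0.6084*sin(k) - 10.7146)*cos(k)/(2.3*sin(k)^3 - 0.18*sin(k)^2 - 6.34*sin(k) + 2.55)^2
(4) = -9.18*w^2 - 2.16*w + 3.59
(5) = -0.82*l - 2.17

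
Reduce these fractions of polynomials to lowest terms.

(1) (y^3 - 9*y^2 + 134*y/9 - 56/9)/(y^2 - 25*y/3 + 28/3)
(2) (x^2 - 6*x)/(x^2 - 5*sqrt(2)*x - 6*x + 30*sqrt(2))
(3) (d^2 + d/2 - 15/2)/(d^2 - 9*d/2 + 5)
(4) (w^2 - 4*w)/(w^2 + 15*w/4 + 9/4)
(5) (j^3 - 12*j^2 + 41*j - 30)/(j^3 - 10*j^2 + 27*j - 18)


(1) = y - 2/3
(2) = x/(x - 5*sqrt(2))
(3) = (d + 3)/(d - 2)
(4) = (4*w^2 - 16*w)/(4*w^2 + 15*w + 9)
(5) = (j - 5)/(j - 3)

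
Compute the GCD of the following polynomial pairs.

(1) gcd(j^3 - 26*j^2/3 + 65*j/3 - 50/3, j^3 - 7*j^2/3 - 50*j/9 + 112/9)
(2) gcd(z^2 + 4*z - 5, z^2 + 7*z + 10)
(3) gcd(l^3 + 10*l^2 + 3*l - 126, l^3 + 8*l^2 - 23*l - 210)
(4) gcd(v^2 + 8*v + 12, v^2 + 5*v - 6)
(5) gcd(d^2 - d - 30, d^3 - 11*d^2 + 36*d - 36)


(1) = j - 2
(2) = z + 5
(3) = gcd((l - 3)*(l + 6)*(l + 7), (l - 5)*(l + 6)*(l + 7)) = l^2 + 13*l + 42
(4) = gcd((v + 2)*(v + 6), (v - 1)*(v + 6)) = v + 6
(5) = gcd((d - 6)*(d + 5), (d - 6)*(d - 3)*(d - 2)) = d - 6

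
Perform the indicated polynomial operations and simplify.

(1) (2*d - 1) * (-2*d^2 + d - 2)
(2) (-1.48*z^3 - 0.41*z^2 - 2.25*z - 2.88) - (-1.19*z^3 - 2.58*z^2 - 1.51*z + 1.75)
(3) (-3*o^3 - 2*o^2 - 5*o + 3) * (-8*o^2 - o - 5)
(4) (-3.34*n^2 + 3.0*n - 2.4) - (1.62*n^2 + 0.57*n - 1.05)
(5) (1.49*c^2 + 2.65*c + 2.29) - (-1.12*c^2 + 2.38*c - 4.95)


(1) = -4*d^3 + 4*d^2 - 5*d + 2
(2) = -0.29*z^3 + 2.17*z^2 - 0.74*z - 4.63
(3) = 24*o^5 + 19*o^4 + 57*o^3 - 9*o^2 + 22*o - 15
(4) = -4.96*n^2 + 2.43*n - 1.35
(5) = 2.61*c^2 + 0.27*c + 7.24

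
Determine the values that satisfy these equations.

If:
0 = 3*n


Then:
n = 0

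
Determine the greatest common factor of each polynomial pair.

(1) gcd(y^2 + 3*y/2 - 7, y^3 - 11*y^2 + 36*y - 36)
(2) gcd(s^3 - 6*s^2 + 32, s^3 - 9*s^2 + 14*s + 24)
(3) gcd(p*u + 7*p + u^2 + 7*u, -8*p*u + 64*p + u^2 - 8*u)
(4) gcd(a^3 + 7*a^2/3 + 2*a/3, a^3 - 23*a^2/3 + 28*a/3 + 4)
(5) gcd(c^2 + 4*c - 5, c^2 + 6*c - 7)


(1) = y - 2
(2) = gcd((s - 4)^2*(s + 2), (s - 6)*(s - 4)*(s + 1)) = s - 4
(3) = 1
(4) = gcd(a*(a + 1/3)*(a + 2), (a - 6)*(a - 2)*(a + 1/3)) = a + 1/3
(5) = gcd((c - 1)*(c + 5), (c - 1)*(c + 7)) = c - 1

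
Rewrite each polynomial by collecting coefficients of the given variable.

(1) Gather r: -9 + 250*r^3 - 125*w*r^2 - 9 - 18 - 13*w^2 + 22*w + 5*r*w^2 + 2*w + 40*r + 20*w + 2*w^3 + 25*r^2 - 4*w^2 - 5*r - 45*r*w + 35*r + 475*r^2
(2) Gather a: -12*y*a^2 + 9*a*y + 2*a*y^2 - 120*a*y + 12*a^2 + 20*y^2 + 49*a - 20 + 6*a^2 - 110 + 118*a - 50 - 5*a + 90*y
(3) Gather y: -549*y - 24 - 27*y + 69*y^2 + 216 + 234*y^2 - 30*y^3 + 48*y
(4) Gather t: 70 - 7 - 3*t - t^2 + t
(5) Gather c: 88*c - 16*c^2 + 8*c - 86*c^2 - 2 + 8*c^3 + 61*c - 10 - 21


(1) = 250*r^3 + r^2*(500 - 125*w) + r*(5*w^2 - 45*w + 70) + 2*w^3 - 17*w^2 + 44*w - 36
(2) = a^2*(18 - 12*y) + a*(2*y^2 - 111*y + 162) + 20*y^2 + 90*y - 180
(3) = -30*y^3 + 303*y^2 - 528*y + 192
(4) = -t^2 - 2*t + 63
(5) = 8*c^3 - 102*c^2 + 157*c - 33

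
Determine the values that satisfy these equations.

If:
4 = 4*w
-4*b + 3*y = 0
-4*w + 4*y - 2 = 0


Then:
b = 9/8
w = 1
y = 3/2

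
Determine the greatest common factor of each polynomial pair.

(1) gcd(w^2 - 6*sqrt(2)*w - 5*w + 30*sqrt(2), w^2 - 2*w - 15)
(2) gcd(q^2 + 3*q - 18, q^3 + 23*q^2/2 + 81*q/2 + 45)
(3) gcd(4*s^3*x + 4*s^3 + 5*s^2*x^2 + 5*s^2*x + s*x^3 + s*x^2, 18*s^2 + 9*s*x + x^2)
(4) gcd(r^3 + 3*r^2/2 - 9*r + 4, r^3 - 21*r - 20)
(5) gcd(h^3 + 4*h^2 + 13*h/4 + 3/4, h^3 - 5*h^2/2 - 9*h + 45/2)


(1) = gcd((w - 5)*(w - 6*sqrt(2)), (w - 5)*(w + 3)) = w - 5
(2) = gcd((q - 3)*(q + 6), (q + 5/2)*(q + 3)*(q + 6)) = q + 6
(3) = 1
(4) = gcd((r - 2)*(r - 1/2)*(r + 4), (r - 5)*(r + 1)*(r + 4)) = r + 4
(5) = h + 3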